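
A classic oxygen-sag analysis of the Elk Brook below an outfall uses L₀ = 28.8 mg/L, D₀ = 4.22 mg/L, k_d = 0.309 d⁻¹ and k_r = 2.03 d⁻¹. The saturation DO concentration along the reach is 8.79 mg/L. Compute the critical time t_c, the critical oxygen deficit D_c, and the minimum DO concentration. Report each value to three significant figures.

With k_r/k_d = 6.570 and 1 − D₀(k_r−k_d)/(k_d L₀) = 0.1839,
t_c = ln(6.570 × 0.1839) / (2.03 − 0.309) = ln(1.208) / 1.721 = 0.1891/1.721 = 0.1099 d.
L(t_c) = L₀ e^(−k_d t_c) = 28.8 × 0.9666 = 27.84 mg/L, and at the critical point k_r D_c = k_d L, so D_c = (0.309/2.03) × 27.84 = 4.238 mg/L.
Minimum DO = C_s − D_c = 8.79 − 4.238 = 4.552 mg/L.

t_c ≈ 0.110 d; D_c ≈ 4.24 mg/L; min DO ≈ 4.55 mg/L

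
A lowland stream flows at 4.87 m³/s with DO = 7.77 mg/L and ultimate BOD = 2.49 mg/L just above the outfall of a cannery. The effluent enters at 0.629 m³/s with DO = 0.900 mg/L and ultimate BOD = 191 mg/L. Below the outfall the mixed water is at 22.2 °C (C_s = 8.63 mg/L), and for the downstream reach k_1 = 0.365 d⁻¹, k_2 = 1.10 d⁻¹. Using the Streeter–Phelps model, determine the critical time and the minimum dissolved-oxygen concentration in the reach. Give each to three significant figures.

t_c ≈ 1.30 d; minimum DO ≈ 3.66 mg/L

Mixed DO = (4.87×7.77 + 0.629×0.900)/(4.87+0.629) = 38.41/5.499 = 6.984 mg/L.
Mixed L₀ = (4.87×2.49 + 0.629×191)/(5.499) = 132.3/5.499 = 24.05 mg/L.
Initial deficit D₀ = C_s − DO₀ = 8.63 − 6.984 = 1.646 mg/L.
t_c = (1/0.7350) ln[(1.10/0.365)(1 − 1.646×0.7350/(0.365×24.05))] = 1.361 × ln(2.598) = 1.299 d.
D_c = (0.365/1.10) × 24.05 × e^(−0.365×1.299) = 0.3318 × 24.05 × 0.6224 = 4.967 mg/L.
Minimum DO = 8.63 − 4.967 = 3.663 mg/L.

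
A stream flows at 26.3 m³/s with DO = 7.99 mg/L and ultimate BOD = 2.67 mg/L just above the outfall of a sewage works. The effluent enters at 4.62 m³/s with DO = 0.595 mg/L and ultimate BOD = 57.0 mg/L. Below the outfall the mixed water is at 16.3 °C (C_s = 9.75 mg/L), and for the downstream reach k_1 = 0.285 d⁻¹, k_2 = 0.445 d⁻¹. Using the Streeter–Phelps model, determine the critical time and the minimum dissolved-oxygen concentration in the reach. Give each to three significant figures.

t_c ≈ 1.78 d; minimum DO ≈ 5.58 mg/L

Mixed DO = (26.3×7.99 + 4.62×0.595)/(26.3+4.62) = 212.9/30.92 = 6.885 mg/L.
Mixed L₀ = (26.3×2.67 + 4.62×57.0)/(30.92) = 333.6/30.92 = 10.79 mg/L.
Initial deficit D₀ = C_s − DO₀ = 9.75 − 6.885 = 2.865 mg/L.
t_c = (1/0.1600) ln[(0.445/0.285)(1 − 2.865×0.1600/(0.285×10.79))] = 6.250 × ln(1.329) = 1.776 d.
D_c = (0.285/0.445) × 10.79 × e^(−0.285×1.776) = 0.6404 × 10.79 × 0.6028 = 4.165 mg/L.
Minimum DO = 9.75 − 4.165 = 5.585 mg/L.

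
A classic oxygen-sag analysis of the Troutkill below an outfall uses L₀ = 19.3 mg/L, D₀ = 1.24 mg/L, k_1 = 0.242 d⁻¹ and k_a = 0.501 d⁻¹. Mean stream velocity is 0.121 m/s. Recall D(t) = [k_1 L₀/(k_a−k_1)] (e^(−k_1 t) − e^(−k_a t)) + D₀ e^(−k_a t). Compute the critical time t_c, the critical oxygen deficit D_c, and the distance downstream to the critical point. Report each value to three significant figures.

t_c = [1/(k_a−k_1)] ln[(k_a/k_1)(1 − D₀(k_a−k_1)/(k_1 L₀))]
= [1/(0.501−0.242)] ln[(0.501/0.242)(1 − 1.24×0.2590/(0.242×19.3))]
= (1/0.2590) ln[2.070 × 0.9312] = 3.861 × ln(1.928) = 3.861 × 0.6564 = 2.534 d.
D_c = (k_1/k_a) L₀ e^(−k_1 t_c) = (0.242/0.501) × 19.3 × e^(−0.242×2.534) = 0.4830 × 19.3 × 0.5415 = 5.049 mg/L.
x_c = v t_c = 0.121 m/s × 2.534 d × 86400 s/d = 26500 m ≈ 26.5 km.

t_c ≈ 2.53 d; D_c ≈ 5.05 mg/L; x_c ≈ 26.5 km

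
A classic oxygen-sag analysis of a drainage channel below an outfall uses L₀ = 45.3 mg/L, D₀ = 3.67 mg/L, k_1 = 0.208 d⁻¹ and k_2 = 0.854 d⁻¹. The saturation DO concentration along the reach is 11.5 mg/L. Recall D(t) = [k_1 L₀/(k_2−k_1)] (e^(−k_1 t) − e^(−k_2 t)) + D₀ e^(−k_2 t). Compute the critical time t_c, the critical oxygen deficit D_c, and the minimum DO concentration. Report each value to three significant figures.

t_c ≈ 1.74 d; D_c ≈ 7.69 mg/L; min DO ≈ 3.81 mg/L

With k_2/k_1 = 4.106 and 1 − D₀(k_2−k_1)/(k_1 L₀) = 0.7484,
t_c = ln(4.106 × 0.7484) / (0.854 − 0.208) = ln(3.073) / 0.6460 = 1.123/0.6460 = 1.738 d.
L(t_c) = L₀ e^(−k_1 t_c) = 45.3 × 0.6967 = 31.56 mg/L, and at the critical point k_2 D_c = k_1 L, so D_c = (0.208/0.854) × 31.56 = 7.687 mg/L.
Minimum DO = C_s − D_c = 11.5 − 7.687 = 3.813 mg/L.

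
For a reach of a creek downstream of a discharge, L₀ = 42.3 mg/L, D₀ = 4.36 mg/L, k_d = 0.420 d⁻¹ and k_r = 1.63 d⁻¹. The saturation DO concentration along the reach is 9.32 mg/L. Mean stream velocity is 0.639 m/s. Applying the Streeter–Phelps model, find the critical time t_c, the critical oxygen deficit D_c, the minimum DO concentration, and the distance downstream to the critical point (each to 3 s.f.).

t_c ≈ 0.830 d; D_c ≈ 7.69 mg/L; min DO ≈ 1.63 mg/L; x_c ≈ 45.8 km

t_c = [1/(k_r−k_d)] ln[(k_r/k_d)(1 − D₀(k_r−k_d)/(k_d L₀))]
= [1/(1.63−0.420)] ln[(1.63/0.420)(1 − 4.36×1.210/(0.420×42.3))]
= (1/1.210) ln[3.881 × 0.7031] = 0.8264 × ln(2.729) = 0.8264 × 1.004 = 0.8295 d.
D_c = (k_d/k_r) L₀ e^(−k_d t_c) = (0.420/1.63) × 42.3 × e^(−0.420×0.8295) = 0.2577 × 42.3 × 0.7058 = 7.693 mg/L.
Minimum DO = C_s − D_c = 9.32 − 7.693 = 1.627 mg/L.
x_c = v t_c = 0.639 m/s × 0.8295 d × 86400 s/d = 45800 m ≈ 45.8 km.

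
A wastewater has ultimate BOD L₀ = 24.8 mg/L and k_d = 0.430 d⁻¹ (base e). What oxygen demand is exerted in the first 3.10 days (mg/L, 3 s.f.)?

y ≈ 18.3 mg/L

y_t = L₀(1 − e^(−k_d t)) = 24.8 × (1 − e^(−0.430×3.10))
= 24.8 × (1 − 0.2637) = 24.8 × 0.7363 = 18.26 mg/L.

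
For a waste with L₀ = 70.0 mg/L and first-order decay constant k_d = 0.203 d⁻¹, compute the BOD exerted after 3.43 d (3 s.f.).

y_t = L₀(1 − e^(−k_d t)) = 70.0 × (1 − e^(−0.203×3.43))
= 70.0 × (1 − 0.4984) = 70.0 × 0.5016 = 35.11 mg/L.

y ≈ 35.1 mg/L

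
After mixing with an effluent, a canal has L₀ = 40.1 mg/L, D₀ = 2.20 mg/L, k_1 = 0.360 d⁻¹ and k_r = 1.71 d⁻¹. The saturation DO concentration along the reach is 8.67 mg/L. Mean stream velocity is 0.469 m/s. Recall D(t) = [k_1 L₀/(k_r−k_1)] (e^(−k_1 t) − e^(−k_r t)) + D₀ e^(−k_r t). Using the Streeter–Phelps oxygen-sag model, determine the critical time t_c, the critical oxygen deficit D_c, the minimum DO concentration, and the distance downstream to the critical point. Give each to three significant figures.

t_c ≈ 0.984 d; D_c ≈ 5.92 mg/L; min DO ≈ 2.75 mg/L; x_c ≈ 39.9 km

t_c = [1/(k_r−k_1)] ln[(k_r/k_1)(1 − D₀(k_r−k_1)/(k_1 L₀))]
= [1/(1.71−0.360)] ln[(1.71/0.360)(1 − 2.20×1.350/(0.360×40.1))]
= (1/1.350) ln[4.750 × 0.7943] = 0.7407 × ln(3.773) = 0.7407 × 1.328 = 0.9836 d.
D_c = (k_1/k_r) L₀ e^(−k_1 t_c) = (0.360/1.71) × 40.1 × e^(−0.360×0.9836) = 0.2105 × 40.1 × 0.7018 = 5.925 mg/L.
Minimum DO = C_s − D_c = 8.67 − 5.925 = 2.745 mg/L.
x_c = v t_c = 0.469 m/s × 0.9836 d × 86400 s/d = 39860 m ≈ 39.9 km.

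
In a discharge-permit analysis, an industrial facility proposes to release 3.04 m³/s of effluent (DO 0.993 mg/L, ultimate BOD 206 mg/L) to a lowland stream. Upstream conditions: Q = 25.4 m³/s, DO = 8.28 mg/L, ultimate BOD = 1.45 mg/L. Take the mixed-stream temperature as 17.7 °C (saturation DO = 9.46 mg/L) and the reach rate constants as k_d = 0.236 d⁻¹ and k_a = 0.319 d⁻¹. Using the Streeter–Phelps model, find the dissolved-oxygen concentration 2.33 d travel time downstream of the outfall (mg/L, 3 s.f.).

Mixed DO = (25.4×8.28 + 3.04×0.993)/(25.4+3.04) = 213.3/28.44 = 7.501 mg/L.
Mixed L₀ = (25.4×1.45 + 3.04×206)/(28.44) = 663.1/28.44 = 23.31 mg/L.
Initial deficit D₀ = C_s − DO₀ = 9.46 − 7.501 = 1.959 mg/L.
D(2.33) = [0.236×23.31/(0.319−0.236)](e^(−0.236×2.33) − e^(−0.319×2.33)) + 1.959 e^(−0.319×2.33)
= 66.29 × (0.5770 − 0.4756) + 1.959 × 0.4756 = 7.658 mg/L.
DO = 9.46 − 7.658 = 1.802 mg/L.

DO ≈ 1.80 mg/L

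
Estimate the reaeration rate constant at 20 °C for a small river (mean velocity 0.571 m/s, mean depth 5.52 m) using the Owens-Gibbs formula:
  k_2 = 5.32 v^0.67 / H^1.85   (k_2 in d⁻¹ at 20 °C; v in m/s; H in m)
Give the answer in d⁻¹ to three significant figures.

k_2 ≈ 0.155 d⁻¹

k_2 = 5.32 × 0.571^0.67 / 5.52^1.85 = 5.32 × 0.6870 / 23.58 = 0.1550 d⁻¹.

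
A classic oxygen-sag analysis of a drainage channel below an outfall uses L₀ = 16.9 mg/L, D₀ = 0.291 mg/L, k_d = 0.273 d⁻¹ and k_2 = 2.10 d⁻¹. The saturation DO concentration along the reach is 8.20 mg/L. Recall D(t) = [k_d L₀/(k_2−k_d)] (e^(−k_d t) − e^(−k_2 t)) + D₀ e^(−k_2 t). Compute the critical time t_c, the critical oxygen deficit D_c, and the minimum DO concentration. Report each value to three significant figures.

With k_2/k_d = 7.692 and 1 − D₀(k_2−k_d)/(k_d L₀) = 0.8848,
t_c = ln(7.692 × 0.8848) / (2.10 − 0.273) = ln(6.806) / 1.827 = 1.918/1.827 = 1.050 d.
L(t_c) = L₀ e^(−k_d t_c) = 16.9 × 0.7508 = 12.69 mg/L, and at the critical point k_2 D_c = k_d L, so D_c = (0.273/2.10) × 12.69 = 1.650 mg/L.
Minimum DO = C_s − D_c = 8.20 − 1.650 = 6.550 mg/L.

t_c ≈ 1.05 d; D_c ≈ 1.65 mg/L; min DO ≈ 6.55 mg/L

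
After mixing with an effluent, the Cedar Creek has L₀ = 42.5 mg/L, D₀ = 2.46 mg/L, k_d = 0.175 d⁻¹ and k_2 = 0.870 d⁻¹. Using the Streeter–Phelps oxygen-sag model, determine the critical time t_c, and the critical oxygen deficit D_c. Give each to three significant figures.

t_c = [1/(k_2−k_d)] ln[(k_2/k_d)(1 − D₀(k_2−k_d)/(k_d L₀))]
= [1/(0.870−0.175)] ln[(0.870/0.175)(1 − 2.46×0.6950/(0.175×42.5))]
= (1/0.6950) ln[4.971 × 0.7701] = 1.439 × ln(3.829) = 1.439 × 1.343 = 1.932 d.
D_c = (k_d/k_2) L₀ e^(−k_d t_c) = (0.175/0.870) × 42.5 × e^(−0.175×1.932) = 0.2011 × 42.5 × 0.7132 = 6.097 mg/L.

t_c ≈ 1.93 d; D_c ≈ 6.10 mg/L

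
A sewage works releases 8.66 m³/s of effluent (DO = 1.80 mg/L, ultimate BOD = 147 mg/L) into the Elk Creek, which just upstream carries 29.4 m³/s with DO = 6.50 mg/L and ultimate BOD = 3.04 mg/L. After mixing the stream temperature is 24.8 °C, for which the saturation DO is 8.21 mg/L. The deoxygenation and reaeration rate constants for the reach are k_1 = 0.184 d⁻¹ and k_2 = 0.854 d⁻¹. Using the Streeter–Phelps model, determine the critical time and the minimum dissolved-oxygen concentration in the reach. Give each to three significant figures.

Mixed DO = (29.4×6.50 + 8.66×1.80)/(29.4+8.66) = 206.7/38.06 = 5.431 mg/L.
Mixed L₀ = (29.4×3.04 + 8.66×147)/(38.06) = 1362/38.06 = 35.80 mg/L.
Initial deficit D₀ = C_s − DO₀ = 8.21 − 5.431 = 2.779 mg/L.
t_c = (1/0.6700) ln[(0.854/0.184)(1 − 2.779×0.6700/(0.184×35.80))] = 1.493 × ln(3.329) = 1.795 d.
D_c = (0.184/0.854) × 35.80 × e^(−0.184×1.795) = 0.2155 × 35.80 × 0.7187 = 5.543 mg/L.
Minimum DO = 8.21 − 5.543 = 2.667 mg/L.

t_c ≈ 1.80 d; minimum DO ≈ 2.67 mg/L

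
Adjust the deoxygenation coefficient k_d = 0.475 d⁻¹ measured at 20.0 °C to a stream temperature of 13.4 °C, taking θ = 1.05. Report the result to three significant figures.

k_d ≈ 0.344 d⁻¹

k_d(T₂) = k_d(T₁) · θ^(T₂−T₁) = 0.475 × 1.05^(13.4−20.0)
= 0.475 × 1.05^-6.60 = 0.475 × 0.7247 = 0.3442 d⁻¹.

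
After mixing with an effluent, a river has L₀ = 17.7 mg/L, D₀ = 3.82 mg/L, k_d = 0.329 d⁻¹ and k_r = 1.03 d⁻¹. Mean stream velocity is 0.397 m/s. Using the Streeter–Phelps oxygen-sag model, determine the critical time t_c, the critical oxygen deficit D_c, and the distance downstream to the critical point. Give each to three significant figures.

t_c ≈ 0.749 d; D_c ≈ 4.42 mg/L; x_c ≈ 25.7 km

At the critical point dD/dt = 0, so k_d L₀ e^(−k_d t) = k_r D. Substituting D(t) from the Streeter–Phelps equation and solving for t gives
t_c = ln[(k_r/k_d)(1 − D₀(k_r−k_d)/(k_d L₀))] / (k_r−k_d).
Here k_r−k_d = 0.7010 d⁻¹ and 1 − D₀(k_r−k_d)/(k_d L₀) = 1 − 3.82×0.7010/(0.329×17.7) = 0.5402, so
t_c = ln(3.131 × 0.5402) / 0.7010 = 0.5254 / 0.7010 = 0.7494 d.
L(t_c) = L₀ e^(−k_d t_c) = 17.7 × 0.7815 = 13.83 mg/L, and at the critical point k_r D_c = k_d L, so D_c = (0.329/1.03) × 13.83 = 4.418 mg/L.
x_c = v t_c = 0.397 m/s × 0.7494 d × 86400 s/d = 25710 m ≈ 25.7 km.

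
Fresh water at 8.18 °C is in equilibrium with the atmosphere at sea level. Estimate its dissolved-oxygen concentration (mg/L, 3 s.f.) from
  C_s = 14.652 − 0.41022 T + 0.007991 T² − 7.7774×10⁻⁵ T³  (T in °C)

C_s = 14.652 − 0.41022×8.18 + 0.007991×8.18² − 7.7774×10⁻⁵×8.18³ = 11.79 mg/L.

C_s ≈ 11.8 mg/L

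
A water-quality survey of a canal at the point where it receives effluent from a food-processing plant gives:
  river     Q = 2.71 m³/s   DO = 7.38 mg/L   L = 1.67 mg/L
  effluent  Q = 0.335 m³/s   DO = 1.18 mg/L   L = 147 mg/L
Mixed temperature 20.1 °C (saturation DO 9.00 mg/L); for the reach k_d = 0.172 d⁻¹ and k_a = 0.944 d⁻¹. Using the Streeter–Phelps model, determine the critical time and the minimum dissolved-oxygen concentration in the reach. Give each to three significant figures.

Mixed DO = (2.71×7.38 + 0.335×1.18)/(2.71+0.335) = 20.40/3.045 = 6.698 mg/L.
Mixed L₀ = (2.71×1.67 + 0.335×147)/(3.045) = 53.77/3.045 = 17.66 mg/L.
Initial deficit D₀ = C_s − DO₀ = 9.00 − 6.698 = 2.302 mg/L.
t_c = (1/0.7720) ln[(0.944/0.172)(1 − 2.302×0.7720/(0.172×17.66))] = 1.295 × ln(2.277) = 1.066 d.
D_c = (0.172/0.944) × 17.66 × e^(−0.172×1.066) = 0.1822 × 17.66 × 0.8325 = 2.679 mg/L.
Minimum DO = 9.00 − 2.679 = 6.321 mg/L.

t_c ≈ 1.07 d; minimum DO ≈ 6.32 mg/L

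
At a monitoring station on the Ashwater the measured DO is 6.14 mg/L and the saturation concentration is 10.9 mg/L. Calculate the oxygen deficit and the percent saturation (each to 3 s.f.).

D ≈ 4.76 mg/L; 56.3 % saturation

D = C_s − C = 10.9 − 6.14 = 4.76 mg/L.
% saturation = 6.14/10.9 × 100 = 56.3 %.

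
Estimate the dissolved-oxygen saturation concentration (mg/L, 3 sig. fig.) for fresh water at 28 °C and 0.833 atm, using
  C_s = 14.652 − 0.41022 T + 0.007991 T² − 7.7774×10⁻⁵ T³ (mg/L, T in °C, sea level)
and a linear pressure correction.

C_s ≈ 6.43 mg/L

At sea level: C_s = 14.652 − 0.41022×28 + 0.007991×28² − 7.7774×10⁻⁵×28³ = 7.723 mg/L.
Pressure correction: C_s' = 7.723 × 0.833 = 6.434 mg/L.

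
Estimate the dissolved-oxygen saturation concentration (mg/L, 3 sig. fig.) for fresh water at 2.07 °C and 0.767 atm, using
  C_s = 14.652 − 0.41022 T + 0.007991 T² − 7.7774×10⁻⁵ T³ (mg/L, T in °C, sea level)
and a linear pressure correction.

At sea level: C_s = 14.652 − 0.41022×2.07 + 0.007991×2.07² − 7.7774×10⁻⁵×2.07³ = 13.84 mg/L.
Pressure correction: C_s' = 13.84 × 0.767 = 10.61 mg/L.

C_s ≈ 10.6 mg/L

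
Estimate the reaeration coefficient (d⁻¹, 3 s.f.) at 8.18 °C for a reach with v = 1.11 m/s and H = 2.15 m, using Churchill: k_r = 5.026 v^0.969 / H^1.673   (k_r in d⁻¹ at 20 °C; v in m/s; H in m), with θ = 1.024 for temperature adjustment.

k_r(20) = 5.026 × 1.11^0.969 / 2.15^1.673 = 5.026 × 1.106 / 3.599 = 1.545 d⁻¹.
k_r(8.18) = 1.545 × 1.024^(8.18−20) = 1.545 × 0.7555 = 1.167 d⁻¹.

k_r ≈ 1.17 d⁻¹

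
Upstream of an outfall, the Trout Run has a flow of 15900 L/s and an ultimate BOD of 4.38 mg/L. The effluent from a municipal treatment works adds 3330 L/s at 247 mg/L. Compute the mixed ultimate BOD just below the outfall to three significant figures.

46.4 mg/L

Flow-weighted mixing: C = (Q_r C_r + Q_w C_w)/(Q_r + Q_w)
= (15900×4.38 + 3330×247)/(15900 + 3330) = 892200/19230 = 46.39 mg/L.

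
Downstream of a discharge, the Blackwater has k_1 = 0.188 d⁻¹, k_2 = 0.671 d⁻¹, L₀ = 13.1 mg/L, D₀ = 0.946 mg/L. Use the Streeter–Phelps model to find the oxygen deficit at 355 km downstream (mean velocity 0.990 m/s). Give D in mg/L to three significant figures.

Travel time t = x/v = 355 km / (0.990 m/s) = 355000 m / 0.990 m/s = 358600 s = 4.150 d.
k_1 L₀/(k_2−k_1) = 0.188×13.1/(0.671−0.188) = 2.463/0.4830 = 5.099 mg/L.
e^(−k_1 t) = e^(−0.188×4.150) = 0.4583; e^(−k_2 t) = e^(−0.671×4.150) = 0.06174.
D = 5.099 × (0.4583 − 0.06174) + 0.946 × 0.06174 = 2.022 + 0.05840 = 2.080 mg/L.

D ≈ 2.08 mg/L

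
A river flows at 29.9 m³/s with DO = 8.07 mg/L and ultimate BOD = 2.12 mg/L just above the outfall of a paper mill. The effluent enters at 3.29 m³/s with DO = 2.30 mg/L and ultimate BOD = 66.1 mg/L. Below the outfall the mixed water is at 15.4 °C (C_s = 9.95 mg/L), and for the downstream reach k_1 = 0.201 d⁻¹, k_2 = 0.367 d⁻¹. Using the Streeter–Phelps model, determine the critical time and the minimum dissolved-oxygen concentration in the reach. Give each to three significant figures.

t_c ≈ 1.98 d; minimum DO ≈ 6.84 mg/L

Mixed DO = (29.9×8.07 + 3.29×2.30)/(29.9+3.29) = 248.9/33.19 = 7.498 mg/L.
Mixed L₀ = (29.9×2.12 + 3.29×66.1)/(33.19) = 280.9/33.19 = 8.462 mg/L.
Initial deficit D₀ = C_s − DO₀ = 9.95 − 7.498 = 2.452 mg/L.
t_c = (1/0.1660) ln[(0.367/0.201)(1 − 2.452×0.1660/(0.201×8.462))] = 6.024 × ln(1.389) = 1.979 d.
D_c = (0.201/0.367) × 8.462 × e^(−0.201×1.979) = 0.5477 × 8.462 × 0.6718 = 3.113 mg/L.
Minimum DO = 9.95 − 3.113 = 6.837 mg/L.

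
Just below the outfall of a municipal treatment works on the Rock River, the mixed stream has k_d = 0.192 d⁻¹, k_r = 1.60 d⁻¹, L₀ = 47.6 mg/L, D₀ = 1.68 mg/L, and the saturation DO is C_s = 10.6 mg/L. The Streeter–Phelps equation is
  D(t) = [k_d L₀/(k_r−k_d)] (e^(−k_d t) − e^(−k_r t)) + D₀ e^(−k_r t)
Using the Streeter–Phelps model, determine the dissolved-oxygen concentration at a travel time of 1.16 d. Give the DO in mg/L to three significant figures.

k_d L₀/(k_r−k_d) = 0.192×47.6/(1.60−0.192) = 9.139/1.408 = 6.491 mg/L.
e^(−k_d t) = e^(−0.192×1.160) = 0.8003; e^(−k_r t) = e^(−1.60×1.160) = 0.1563.
D = 6.491 × (0.8003 − 0.1563) + 1.68 × 0.1563 = 4.180 + 0.2626 = 4.443 mg/L.
DO = C_s − D = 10.6 − 4.443 = 6.157 mg/L.

DO ≈ 6.16 mg/L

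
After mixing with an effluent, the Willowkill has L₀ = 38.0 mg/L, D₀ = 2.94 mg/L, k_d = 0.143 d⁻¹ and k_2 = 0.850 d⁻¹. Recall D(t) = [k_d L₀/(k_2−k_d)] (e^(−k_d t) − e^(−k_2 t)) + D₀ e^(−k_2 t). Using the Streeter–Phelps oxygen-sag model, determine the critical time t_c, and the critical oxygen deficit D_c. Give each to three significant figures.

With k_2/k_d = 5.944 and 1 − D₀(k_2−k_d)/(k_d L₀) = 0.6175,
t_c = ln(5.944 × 0.6175) / (0.850 − 0.143) = ln(3.670) / 0.7070 = 1.300/0.7070 = 1.839 d.
D_c = (k_d/k_2) L₀ e^(−k_d t_c) = (0.143/0.850) × 38.0 × e^(−0.143×1.839) = 0.1682 × 38.0 × 0.7687 = 4.915 mg/L.

t_c ≈ 1.84 d; D_c ≈ 4.91 mg/L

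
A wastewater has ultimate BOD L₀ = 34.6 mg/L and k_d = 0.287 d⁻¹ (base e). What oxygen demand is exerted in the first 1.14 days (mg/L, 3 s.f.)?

y_t = L₀(1 − e^(−k_d t)) = 34.6 × (1 − e^(−0.287×1.14))
= 34.6 × (1 − 0.7210) = 34.6 × 0.2790 = 9.655 mg/L.

y ≈ 9.65 mg/L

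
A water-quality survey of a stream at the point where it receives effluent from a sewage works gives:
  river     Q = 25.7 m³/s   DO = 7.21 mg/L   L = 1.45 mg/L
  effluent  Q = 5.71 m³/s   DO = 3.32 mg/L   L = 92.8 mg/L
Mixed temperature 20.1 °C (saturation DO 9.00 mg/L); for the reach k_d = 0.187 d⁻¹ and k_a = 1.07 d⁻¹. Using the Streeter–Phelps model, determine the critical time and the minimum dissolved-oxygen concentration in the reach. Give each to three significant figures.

Mixed DO = (25.7×7.21 + 5.71×3.32)/(25.7+5.71) = 204.3/31.41 = 6.503 mg/L.
Mixed L₀ = (25.7×1.45 + 5.71×92.8)/(31.41) = 567.2/31.41 = 18.06 mg/L.
Initial deficit D₀ = C_s − DO₀ = 9.00 − 6.503 = 2.497 mg/L.
t_c = (1/0.8830) ln[(1.07/0.187)(1 − 2.497×0.8830/(0.187×18.06))] = 1.133 × ln(1.985) = 0.7767 d.
D_c = (0.187/1.07) × 18.06 × e^(−0.187×0.7767) = 0.1748 × 18.06 × 0.8648 = 2.729 mg/L.
Minimum DO = 9.00 − 2.729 = 6.271 mg/L.

t_c ≈ 0.777 d; minimum DO ≈ 6.27 mg/L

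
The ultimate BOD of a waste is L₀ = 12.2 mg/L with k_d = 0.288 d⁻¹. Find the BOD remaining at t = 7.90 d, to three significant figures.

L ≈ 1.25 mg/L

L_t = L₀ e^(−k_d t) = 12.2 × e^(−0.288×7.90) = 12.2 × 0.1028 = 1.254 mg/L.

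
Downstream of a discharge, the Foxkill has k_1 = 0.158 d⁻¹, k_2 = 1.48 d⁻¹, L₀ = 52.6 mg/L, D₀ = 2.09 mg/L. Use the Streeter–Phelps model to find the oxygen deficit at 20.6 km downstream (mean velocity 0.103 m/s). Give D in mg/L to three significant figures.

Travel time t = x/v = 20.6 km / (0.103 m/s) = 20600 m / 0.103 m/s = 200000 s = 2.315 d.
k_1 L₀/(k_2−k_1) = 0.158×52.6/(1.48−0.158) = 8.311/1.322 = 6.287 mg/L.
e^(−k_1 t) = e^(−0.158×2.315) = 0.6937; e^(−k_2 t) = e^(−1.48×2.315) = 0.03252.
D = 6.287 × (0.6937 − 0.03252) + 2.09 × 0.03252 = 4.156 + 0.06797 = 4.224 mg/L.

D ≈ 4.22 mg/L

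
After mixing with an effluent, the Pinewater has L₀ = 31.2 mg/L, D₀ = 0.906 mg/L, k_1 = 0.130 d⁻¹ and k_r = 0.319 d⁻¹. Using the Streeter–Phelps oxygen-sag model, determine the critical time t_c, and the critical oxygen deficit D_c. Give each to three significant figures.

At the critical point dD/dt = 0, so k_1 L₀ e^(−k_1 t) = k_r D. Substituting D(t) from the Streeter–Phelps equation and solving for t gives
t_c = ln[(k_r/k_1)(1 − D₀(k_r−k_1)/(k_1 L₀))] / (k_r−k_1).
Here k_r−k_1 = 0.1890 d⁻¹ and 1 − D₀(k_r−k_1)/(k_1 L₀) = 1 − 0.906×0.1890/(0.130×31.2) = 0.9578, so
t_c = ln(2.454 × 0.9578) / 0.1890 = 0.8545 / 0.1890 = 4.521 d.
L(t_c) = L₀ e^(−k_1 t_c) = 31.2 × 0.5556 = 17.33 mg/L, and at the critical point k_r D_c = k_1 L, so D_c = (0.130/0.319) × 17.33 = 7.064 mg/L.

t_c ≈ 4.52 d; D_c ≈ 7.06 mg/L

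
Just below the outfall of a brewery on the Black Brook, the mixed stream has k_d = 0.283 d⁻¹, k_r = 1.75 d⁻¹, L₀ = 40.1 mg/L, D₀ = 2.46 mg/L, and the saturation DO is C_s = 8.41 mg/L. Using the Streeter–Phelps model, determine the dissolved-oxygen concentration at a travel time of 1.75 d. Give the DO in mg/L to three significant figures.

k_d L₀/(k_r−k_d) = 0.283×40.1/(1.75−0.283) = 11.35/1.467 = 7.736 mg/L.
e^(−k_d t) = e^(−0.283×1.750) = 0.6094; e^(−k_r t) = e^(−1.75×1.750) = 0.04677.
D = 7.736 × (0.6094 − 0.04677) + 2.46 × 0.04677 = 4.352 + 0.1151 = 4.468 mg/L.
DO = C_s − D = 8.41 − 4.468 = 3.942 mg/L.

DO ≈ 3.94 mg/L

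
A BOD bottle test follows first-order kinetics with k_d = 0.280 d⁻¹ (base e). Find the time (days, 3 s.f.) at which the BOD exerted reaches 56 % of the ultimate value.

t ≈ 2.93 d

y/L₀ = 1 − e^(−k_d t) = 0.56 ⇒ e^(−k_d t) = 0.440
t = −ln(0.440) / 0.280 = 0.8210 / 0.280 = 2.932 d.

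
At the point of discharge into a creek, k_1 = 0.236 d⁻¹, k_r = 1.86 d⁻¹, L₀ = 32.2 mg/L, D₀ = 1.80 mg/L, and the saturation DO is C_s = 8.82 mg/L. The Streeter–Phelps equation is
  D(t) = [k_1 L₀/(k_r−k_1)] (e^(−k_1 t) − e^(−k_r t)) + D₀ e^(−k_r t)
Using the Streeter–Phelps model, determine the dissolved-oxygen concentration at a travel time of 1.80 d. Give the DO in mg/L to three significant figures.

DO ≈ 5.86 mg/L

k_1 L₀/(k_r−k_1) = 0.236×32.2/(1.86−0.236) = 7.599/1.624 = 4.679 mg/L.
e^(−k_1 t) = e^(−0.236×1.800) = 0.6539; e^(−k_r t) = e^(−1.86×1.800) = 0.03515.
D = 4.679 × (0.6539 − 0.03515) + 1.80 × 0.03515 = 2.895 + 0.06328 = 2.959 mg/L.
DO = C_s − D = 8.82 − 2.959 = 5.861 mg/L.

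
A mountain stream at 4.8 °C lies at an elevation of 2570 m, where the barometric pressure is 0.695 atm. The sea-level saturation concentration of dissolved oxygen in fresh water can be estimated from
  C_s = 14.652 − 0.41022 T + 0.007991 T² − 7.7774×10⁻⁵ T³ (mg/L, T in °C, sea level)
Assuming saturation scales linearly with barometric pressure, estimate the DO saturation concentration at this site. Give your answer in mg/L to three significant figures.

C_s ≈ 8.94 mg/L

At sea level: C_s = 14.652 − 0.41022×4.8 + 0.007991×4.8² − 7.7774×10⁻⁵×4.8³ = 12.86 mg/L.
Pressure correction: C_s' = 12.86 × 0.695 = 8.937 mg/L.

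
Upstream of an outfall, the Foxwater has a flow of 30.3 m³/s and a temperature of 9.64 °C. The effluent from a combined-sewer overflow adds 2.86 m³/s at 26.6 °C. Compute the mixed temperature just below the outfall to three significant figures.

11.1 °C

Flow-weighted mixing: C = (Q_r C_r + Q_w C_w)/(Q_r + Q_w)
= (30.3×9.64 + 2.86×26.6)/(30.3 + 2.86) = 368.2/33.16 = 11.10 °C.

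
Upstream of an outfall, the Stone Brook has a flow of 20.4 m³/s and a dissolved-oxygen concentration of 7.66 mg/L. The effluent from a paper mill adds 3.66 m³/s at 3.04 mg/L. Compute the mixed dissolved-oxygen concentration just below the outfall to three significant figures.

6.96 mg/L

Flow-weighted mixing: C = (Q_r C_r + Q_w C_w)/(Q_r + Q_w)
= (20.4×7.66 + 3.66×3.04)/(20.4 + 3.66) = 167.4/24.06 = 6.957 mg/L.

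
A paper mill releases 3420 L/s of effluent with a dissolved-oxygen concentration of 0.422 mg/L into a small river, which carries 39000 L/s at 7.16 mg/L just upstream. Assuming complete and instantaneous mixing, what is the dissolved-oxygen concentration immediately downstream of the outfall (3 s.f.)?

6.62 mg/L

Flow-weighted mixing: C = (Q_r C_r + Q_w C_w)/(Q_r + Q_w)
= (39000×7.16 + 3420×0.422)/(39000 + 3420) = 280700/42420 = 6.617 mg/L.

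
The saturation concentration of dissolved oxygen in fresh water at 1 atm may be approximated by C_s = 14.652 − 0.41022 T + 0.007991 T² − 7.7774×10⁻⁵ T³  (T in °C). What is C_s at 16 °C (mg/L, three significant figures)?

C_s ≈ 9.82 mg/L

C_s = 14.652 − 0.41022×16 + 0.007991×16² − 7.7774×10⁻⁵×16³ = 9.816 mg/L.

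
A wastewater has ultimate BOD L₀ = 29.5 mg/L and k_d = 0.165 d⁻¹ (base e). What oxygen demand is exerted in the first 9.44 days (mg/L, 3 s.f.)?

y ≈ 23.3 mg/L

y_t = L₀(1 − e^(−k_d t)) = 29.5 × (1 − e^(−0.165×9.44))
= 29.5 × (1 − 0.2106) = 29.5 × 0.7894 = 23.29 mg/L.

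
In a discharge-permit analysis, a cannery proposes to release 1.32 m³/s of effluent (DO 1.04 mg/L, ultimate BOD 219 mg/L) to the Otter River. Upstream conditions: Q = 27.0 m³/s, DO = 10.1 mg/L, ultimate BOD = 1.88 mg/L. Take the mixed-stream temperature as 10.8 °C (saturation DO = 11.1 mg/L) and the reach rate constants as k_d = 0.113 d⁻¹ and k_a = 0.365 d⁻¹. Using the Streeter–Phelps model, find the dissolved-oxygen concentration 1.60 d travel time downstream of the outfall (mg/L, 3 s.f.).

DO ≈ 8.82 mg/L

Mixed DO = (27.0×10.1 + 1.32×1.04)/(27.0+1.32) = 274.1/28.32 = 9.678 mg/L.
Mixed L₀ = (27.0×1.88 + 1.32×219)/(28.32) = 339.8/28.32 = 12.00 mg/L.
Initial deficit D₀ = C_s − DO₀ = 11.1 − 9.678 = 1.422 mg/L.
D(1.60) = [0.113×12.00/(0.365−0.113)](e^(−0.113×1.60) − e^(−0.365×1.60)) + 1.422 e^(−0.365×1.60)
= 5.381 × (0.8346 − 0.5577) + 1.422 × 0.5577 = 2.283 mg/L.
DO = 11.1 − 2.283 = 8.817 mg/L.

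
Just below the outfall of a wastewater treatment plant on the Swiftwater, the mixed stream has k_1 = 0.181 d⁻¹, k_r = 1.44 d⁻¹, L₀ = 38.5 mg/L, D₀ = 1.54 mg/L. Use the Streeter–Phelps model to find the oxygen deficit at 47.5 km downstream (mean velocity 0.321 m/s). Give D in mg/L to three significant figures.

D ≈ 3.72 mg/L

Travel time t = x/v = 47.5 km / (0.321 m/s) = 47500 m / 0.321 m/s = 148000 s = 1.713 d.
k_1 L₀/(k_r−k_1) = 0.181×38.5/(1.44−0.181) = 6.968/1.259 = 5.535 mg/L.
e^(−k_1 t) = e^(−0.181×1.713) = 0.7335; e^(−k_r t) = e^(−1.44×1.713) = 0.08490.
D = 5.535 × (0.7335 − 0.08490) + 1.54 × 0.08490 = 3.590 + 0.1307 = 3.720 mg/L.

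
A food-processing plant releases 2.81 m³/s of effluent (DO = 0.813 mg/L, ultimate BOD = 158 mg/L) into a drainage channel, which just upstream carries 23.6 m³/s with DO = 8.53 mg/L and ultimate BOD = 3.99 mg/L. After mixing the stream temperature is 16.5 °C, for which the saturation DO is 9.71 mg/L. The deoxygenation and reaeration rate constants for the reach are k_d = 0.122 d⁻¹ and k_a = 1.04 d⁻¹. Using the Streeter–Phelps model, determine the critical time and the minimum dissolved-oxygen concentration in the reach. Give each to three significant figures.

Mixed DO = (23.6×8.53 + 2.81×0.813)/(23.6+2.81) = 203.6/26.41 = 7.709 mg/L.
Mixed L₀ = (23.6×3.99 + 2.81×158)/(26.41) = 538.1/26.41 = 20.38 mg/L.
Initial deficit D₀ = C_s − DO₀ = 9.71 − 7.709 = 2.001 mg/L.
t_c = (1/0.9180) ln[(1.04/0.122)(1 − 2.001×0.9180/(0.122×20.38))] = 1.089 × ln(2.225) = 0.8713 d.
D_c = (0.122/1.04) × 20.38 × e^(−0.122×0.8713) = 0.1173 × 20.38 × 0.8992 = 2.149 mg/L.
Minimum DO = 9.71 − 2.149 = 7.561 mg/L.

t_c ≈ 0.871 d; minimum DO ≈ 7.56 mg/L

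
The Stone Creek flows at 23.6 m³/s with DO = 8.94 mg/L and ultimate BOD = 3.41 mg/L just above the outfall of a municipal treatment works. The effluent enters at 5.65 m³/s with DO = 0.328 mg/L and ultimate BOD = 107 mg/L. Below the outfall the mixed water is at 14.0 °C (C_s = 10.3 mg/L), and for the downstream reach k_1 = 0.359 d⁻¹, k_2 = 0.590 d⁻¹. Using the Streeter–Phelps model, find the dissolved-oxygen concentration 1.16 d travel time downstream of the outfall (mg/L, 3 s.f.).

DO ≈ 3.13 mg/L

Mixed DO = (23.6×8.94 + 5.65×0.328)/(23.6+5.65) = 212.8/29.25 = 7.276 mg/L.
Mixed L₀ = (23.6×3.41 + 5.65×107)/(29.25) = 685.0/29.25 = 23.42 mg/L.
Initial deficit D₀ = C_s − DO₀ = 10.3 − 7.276 = 3.024 mg/L.
D(1.16) = [0.359×23.42/(0.590−0.359)](e^(−0.359×1.16) − e^(−0.590×1.16)) + 3.024 e^(−0.590×1.16)
= 36.40 × (0.6594 − 0.5044) + 3.024 × 0.5044 = 7.166 mg/L.
DO = 10.3 − 7.166 = 3.134 mg/L.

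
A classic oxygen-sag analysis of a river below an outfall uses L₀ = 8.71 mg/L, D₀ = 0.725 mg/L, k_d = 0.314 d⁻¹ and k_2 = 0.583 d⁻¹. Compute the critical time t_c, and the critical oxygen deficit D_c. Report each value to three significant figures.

With k_2/k_d = 1.857 and 1 − D₀(k_2−k_d)/(k_d L₀) = 0.9287,
t_c = ln(1.857 × 0.9287) / (0.583 − 0.314) = ln(1.724) / 0.2690 = 0.5448/0.2690 = 2.025 d.
L(t_c) = L₀ e^(−k_d t_c) = 8.71 × 0.5294 = 4.611 mg/L, and at the critical point k_2 D_c = k_d L, so D_c = (0.314/0.583) × 4.611 = 2.484 mg/L.

t_c ≈ 2.03 d; D_c ≈ 2.48 mg/L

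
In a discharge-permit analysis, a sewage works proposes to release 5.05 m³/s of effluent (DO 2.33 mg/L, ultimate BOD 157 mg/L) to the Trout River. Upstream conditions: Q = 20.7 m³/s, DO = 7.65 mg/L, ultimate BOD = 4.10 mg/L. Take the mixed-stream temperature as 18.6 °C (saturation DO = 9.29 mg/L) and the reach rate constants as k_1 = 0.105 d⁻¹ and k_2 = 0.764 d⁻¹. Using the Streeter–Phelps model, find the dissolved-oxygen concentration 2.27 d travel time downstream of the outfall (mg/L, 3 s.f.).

DO ≈ 5.50 mg/L

Mixed DO = (20.7×7.65 + 5.05×2.33)/(20.7+5.05) = 170.1/25.75 = 6.607 mg/L.
Mixed L₀ = (20.7×4.10 + 5.05×157)/(25.75) = 877.7/25.75 = 34.09 mg/L.
Initial deficit D₀ = C_s − DO₀ = 9.29 − 6.607 = 2.683 mg/L.
D(2.27) = [0.105×34.09/(0.764−0.105)](e^(−0.105×2.27) − e^(−0.764×2.27)) + 2.683 e^(−0.764×2.27)
= 5.431 × (0.7879 − 0.1765) + 2.683 × 0.1765 = 3.794 mg/L.
DO = 9.29 − 3.794 = 5.496 mg/L.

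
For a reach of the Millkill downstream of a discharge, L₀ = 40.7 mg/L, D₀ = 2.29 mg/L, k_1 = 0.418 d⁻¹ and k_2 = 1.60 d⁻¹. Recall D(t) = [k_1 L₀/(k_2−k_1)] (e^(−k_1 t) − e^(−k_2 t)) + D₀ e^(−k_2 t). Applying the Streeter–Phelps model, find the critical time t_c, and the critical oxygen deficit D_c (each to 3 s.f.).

t_c ≈ 0.989 d; D_c ≈ 7.03 mg/L

With k_2/k_1 = 3.828 and 1 − D₀(k_2−k_1)/(k_1 L₀) = 0.8409,
t_c = ln(3.828 × 0.8409) / (1.60 − 0.418) = ln(3.219) / 1.182 = 1.169/1.182 = 0.9890 d.
D_c = (k_1/k_2) L₀ e^(−k_1 t_c) = (0.418/1.60) × 40.7 × e^(−0.418×0.9890) = 0.2612 × 40.7 × 0.6614 = 7.033 mg/L.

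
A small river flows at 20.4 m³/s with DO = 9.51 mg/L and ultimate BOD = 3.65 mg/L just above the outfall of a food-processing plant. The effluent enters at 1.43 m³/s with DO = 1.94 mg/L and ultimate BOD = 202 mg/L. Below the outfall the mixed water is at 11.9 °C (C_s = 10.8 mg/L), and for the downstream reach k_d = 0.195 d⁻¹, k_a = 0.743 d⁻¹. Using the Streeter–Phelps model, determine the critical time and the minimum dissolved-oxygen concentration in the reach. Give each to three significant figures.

t_c ≈ 1.79 d; minimum DO ≈ 7.72 mg/L

Mixed DO = (20.4×9.51 + 1.43×1.94)/(20.4+1.43) = 196.8/21.83 = 9.014 mg/L.
Mixed L₀ = (20.4×3.65 + 1.43×202)/(21.83) = 363.3/21.83 = 16.64 mg/L.
Initial deficit D₀ = C_s − DO₀ = 10.8 − 9.014 = 1.786 mg/L.
t_c = (1/0.5480) ln[(0.743/0.195)(1 − 1.786×0.5480/(0.195×16.64))] = 1.825 × ln(2.661) = 1.786 d.
D_c = (0.195/0.743) × 16.64 × e^(−0.195×1.786) = 0.2624 × 16.64 × 0.7059 = 3.083 mg/L.
Minimum DO = 10.8 − 3.083 = 7.717 mg/L.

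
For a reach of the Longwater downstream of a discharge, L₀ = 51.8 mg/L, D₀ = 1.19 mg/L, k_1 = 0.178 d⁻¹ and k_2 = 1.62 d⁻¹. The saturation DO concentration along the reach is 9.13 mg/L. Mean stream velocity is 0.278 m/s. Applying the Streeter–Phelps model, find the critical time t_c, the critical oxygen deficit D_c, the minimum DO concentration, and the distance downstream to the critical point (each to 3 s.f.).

t_c ≈ 1.39 d; D_c ≈ 4.45 mg/L; min DO ≈ 4.68 mg/L; x_c ≈ 33.4 km

With k_2/k_1 = 9.101 and 1 − D₀(k_2−k_1)/(k_1 L₀) = 0.8139,
t_c = ln(9.101 × 0.8139) / (1.62 − 0.178) = ln(7.407) / 1.442 = 2.002/1.442 = 1.389 d.
D_c = (k_1/k_2) L₀ e^(−k_1 t_c) = (0.178/1.62) × 51.8 × e^(−0.178×1.389) = 0.1099 × 51.8 × 0.7810 = 4.445 mg/L.
Minimum DO = C_s − D_c = 9.13 − 4.445 = 4.685 mg/L.
x_c = v t_c = 0.278 m/s × 1.389 d × 86400 s/d = 33350 m ≈ 33.4 km.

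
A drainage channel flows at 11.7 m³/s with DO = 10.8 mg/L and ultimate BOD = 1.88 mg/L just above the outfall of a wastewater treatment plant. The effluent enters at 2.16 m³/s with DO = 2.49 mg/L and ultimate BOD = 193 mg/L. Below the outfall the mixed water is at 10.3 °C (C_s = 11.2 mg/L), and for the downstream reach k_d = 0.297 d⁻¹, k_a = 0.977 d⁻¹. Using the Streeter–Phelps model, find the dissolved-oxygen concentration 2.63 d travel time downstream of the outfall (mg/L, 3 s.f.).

DO ≈ 5.80 mg/L

Mixed DO = (11.7×10.8 + 2.16×2.49)/(11.7+2.16) = 131.7/13.86 = 9.505 mg/L.
Mixed L₀ = (11.7×1.88 + 2.16×193)/(13.86) = 438.9/13.86 = 31.66 mg/L.
Initial deficit D₀ = C_s − DO₀ = 11.2 − 9.505 = 1.695 mg/L.
D(2.63) = [0.297×31.66/(0.977−0.297)](e^(−0.297×2.63) − e^(−0.977×2.63)) + 1.695 e^(−0.977×2.63)
= 13.83 × (0.4579 − 0.07657) + 1.695 × 0.07657 = 5.404 mg/L.
DO = 11.2 − 5.404 = 5.796 mg/L.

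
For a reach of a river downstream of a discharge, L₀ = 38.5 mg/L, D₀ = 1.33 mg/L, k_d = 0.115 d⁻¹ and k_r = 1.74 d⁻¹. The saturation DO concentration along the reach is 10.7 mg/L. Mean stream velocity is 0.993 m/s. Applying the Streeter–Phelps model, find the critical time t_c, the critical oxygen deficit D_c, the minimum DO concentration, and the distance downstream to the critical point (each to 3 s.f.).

t_c = [1/(k_r−k_d)] ln[(k_r/k_d)(1 − D₀(k_r−k_d)/(k_d L₀))]
= [1/(1.74−0.115)] ln[(1.74/0.115)(1 − 1.33×1.625/(0.115×38.5))]
= (1/1.625) ln[15.13 × 0.5119] = 0.6154 × ln(7.745) = 0.6154 × 2.047 = 1.260 d.
D_c = (k_d/k_r) L₀ e^(−k_d t_c) = (0.115/1.74) × 38.5 × e^(−0.115×1.260) = 0.06609 × 38.5 × 0.8651 = 2.201 mg/L.
Minimum DO = C_s − D_c = 10.7 − 2.201 = 8.499 mg/L.
x_c = v t_c = 0.993 m/s × 1.260 d × 86400 s/d = 108100 m ≈ 108 km.

t_c ≈ 1.26 d; D_c ≈ 2.20 mg/L; min DO ≈ 8.50 mg/L; x_c ≈ 108 km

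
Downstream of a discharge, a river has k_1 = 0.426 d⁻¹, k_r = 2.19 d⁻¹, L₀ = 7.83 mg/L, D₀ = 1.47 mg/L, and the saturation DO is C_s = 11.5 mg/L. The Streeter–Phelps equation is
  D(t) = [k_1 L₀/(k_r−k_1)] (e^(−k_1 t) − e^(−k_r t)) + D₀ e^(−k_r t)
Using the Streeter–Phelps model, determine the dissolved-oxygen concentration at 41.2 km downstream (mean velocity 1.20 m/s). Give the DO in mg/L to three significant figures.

Travel time t = x/v = 41.2 km / (1.20 m/s) = 41200 m / 1.20 m/s = 34330 s = 0.3974 d.
k_1 L₀/(k_r−k_1) = 0.426×7.83/(2.19−0.426) = 3.336/1.764 = 1.891 mg/L.
e^(−k_1 t) = e^(−0.426×0.3974) = 0.8443; e^(−k_r t) = e^(−2.19×0.3974) = 0.4188.
D = 1.891 × (0.8443 − 0.4188) + 1.47 × 0.4188 = 0.8044 + 0.6157 = 1.420 mg/L.
DO = C_s − D = 11.5 − 1.420 = 10.08 mg/L.

DO ≈ 10.1 mg/L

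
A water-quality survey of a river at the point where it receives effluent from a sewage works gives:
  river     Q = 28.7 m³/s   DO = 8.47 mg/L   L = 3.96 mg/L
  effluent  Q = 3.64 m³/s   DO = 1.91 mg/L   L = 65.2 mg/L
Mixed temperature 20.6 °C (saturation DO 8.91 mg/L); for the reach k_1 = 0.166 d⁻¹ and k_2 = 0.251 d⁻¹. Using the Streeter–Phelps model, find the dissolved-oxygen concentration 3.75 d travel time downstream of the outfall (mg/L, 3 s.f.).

DO ≈ 5.35 mg/L

Mixed DO = (28.7×8.47 + 3.64×1.91)/(28.7+3.64) = 250.0/32.34 = 7.732 mg/L.
Mixed L₀ = (28.7×3.96 + 3.64×65.2)/(32.34) = 351.0/32.34 = 10.85 mg/L.
Initial deficit D₀ = C_s − DO₀ = 8.91 − 7.732 = 1.178 mg/L.
D(3.75) = [0.166×10.85/(0.251−0.166)](e^(−0.166×3.75) − e^(−0.251×3.75)) + 1.178 e^(−0.251×3.75)
= 21.19 × (0.5366 − 0.3901) + 1.178 × 0.3901 = 3.564 mg/L.
DO = 8.91 − 3.564 = 5.346 mg/L.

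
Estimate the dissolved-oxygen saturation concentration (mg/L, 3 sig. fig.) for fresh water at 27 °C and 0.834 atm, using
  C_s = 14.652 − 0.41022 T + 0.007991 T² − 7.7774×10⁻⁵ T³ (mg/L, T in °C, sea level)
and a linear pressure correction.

C_s ≈ 6.56 mg/L

At sea level: C_s = 14.652 − 0.41022×27 + 0.007991×27² − 7.7774×10⁻⁵×27³ = 7.871 mg/L.
Pressure correction: C_s' = 7.871 × 0.834 = 6.564 mg/L.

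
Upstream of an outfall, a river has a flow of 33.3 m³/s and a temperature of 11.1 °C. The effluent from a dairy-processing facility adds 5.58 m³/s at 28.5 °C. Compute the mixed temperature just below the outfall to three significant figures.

Flow-weighted mixing: C = (Q_r C_r + Q_w C_w)/(Q_r + Q_w)
= (33.3×11.1 + 5.58×28.5)/(33.3 + 5.58) = 528.7/38.88 = 13.60 °C.

13.6 °C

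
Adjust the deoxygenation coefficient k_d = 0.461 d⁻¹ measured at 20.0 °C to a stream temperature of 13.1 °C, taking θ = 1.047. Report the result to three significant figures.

k_d(T₂) = k_d(T₁) · θ^(T₂−T₁) = 0.461 × 1.047^(13.1−20.0)
= 0.461 × 1.047^-6.90 = 0.461 × 0.7284 = 0.3358 d⁻¹.

k_d ≈ 0.336 d⁻¹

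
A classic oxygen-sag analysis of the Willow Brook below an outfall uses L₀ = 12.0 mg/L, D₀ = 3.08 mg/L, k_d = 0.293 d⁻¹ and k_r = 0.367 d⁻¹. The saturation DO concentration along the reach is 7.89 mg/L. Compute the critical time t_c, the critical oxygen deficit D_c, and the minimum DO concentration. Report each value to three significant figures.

t_c = [1/(k_r−k_d)] ln[(k_r/k_d)(1 − D₀(k_r−k_d)/(k_d L₀))]
= [1/(0.367−0.293)] ln[(0.367/0.293)(1 − 3.08×0.07400/(0.293×12.0))]
= (1/0.07400) ln[1.253 × 0.9352] = 13.51 × ln(1.171) = 13.51 × 0.1582 = 2.137 d.
L(t_c) = L₀ e^(−k_d t_c) = 12.0 × 0.5346 = 6.415 mg/L, and at the critical point k_r D_c = k_d L, so D_c = (0.293/0.367) × 6.415 = 5.122 mg/L.
Minimum DO = C_s − D_c = 7.89 − 5.122 = 2.768 mg/L.

t_c ≈ 2.14 d; D_c ≈ 5.12 mg/L; min DO ≈ 2.77 mg/L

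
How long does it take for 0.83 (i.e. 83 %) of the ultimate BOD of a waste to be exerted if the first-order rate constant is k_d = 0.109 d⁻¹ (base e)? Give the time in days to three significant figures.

y/L₀ = 1 − e^(−k_d t) = 0.83 ⇒ e^(−k_d t) = 0.170
t = −ln(0.170) / 0.109 = 1.772 / 0.109 = 16.26 d.

t ≈ 16.3 d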